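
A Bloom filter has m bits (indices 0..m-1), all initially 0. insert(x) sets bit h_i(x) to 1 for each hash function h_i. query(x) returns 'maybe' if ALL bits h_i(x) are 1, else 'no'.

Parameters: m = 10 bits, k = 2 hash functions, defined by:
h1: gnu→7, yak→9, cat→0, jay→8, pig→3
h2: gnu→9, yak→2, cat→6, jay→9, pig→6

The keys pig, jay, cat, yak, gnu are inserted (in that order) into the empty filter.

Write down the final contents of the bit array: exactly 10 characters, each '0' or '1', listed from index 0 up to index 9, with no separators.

Start: bits=0000000000
After insert 'pig': sets bits 3 6 -> bits=0001001000
After insert 'jay': sets bits 8 9 -> bits=0001001011
After insert 'cat': sets bits 0 6 -> bits=1001001011
After insert 'yak': sets bits 2 9 -> bits=1011001011
After insert 'gnu': sets bits 7 9 -> bits=1011001111

Answer: 1011001111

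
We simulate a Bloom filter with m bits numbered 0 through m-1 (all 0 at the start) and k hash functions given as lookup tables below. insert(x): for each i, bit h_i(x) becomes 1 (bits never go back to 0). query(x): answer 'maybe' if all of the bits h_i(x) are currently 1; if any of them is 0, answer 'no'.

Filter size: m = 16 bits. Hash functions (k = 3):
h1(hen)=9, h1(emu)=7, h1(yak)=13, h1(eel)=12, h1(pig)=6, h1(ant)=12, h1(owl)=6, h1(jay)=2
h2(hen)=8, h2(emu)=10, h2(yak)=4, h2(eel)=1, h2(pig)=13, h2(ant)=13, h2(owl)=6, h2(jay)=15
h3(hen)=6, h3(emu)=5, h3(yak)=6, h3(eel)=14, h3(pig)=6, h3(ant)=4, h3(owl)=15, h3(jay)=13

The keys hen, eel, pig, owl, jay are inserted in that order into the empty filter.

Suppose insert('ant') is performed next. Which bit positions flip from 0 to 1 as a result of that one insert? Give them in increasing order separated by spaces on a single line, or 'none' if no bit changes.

Answer: 4

Derivation:
Start: bits=0000000000000000
After insert 'hen': sets bits 6 8 9 -> bits=0000001011000000
After insert 'eel': sets bits 1 12 14 -> bits=0100001011001010
After insert 'pig': sets bits 6 13 -> bits=0100001011001110
After insert 'owl': sets bits 6 15 -> bits=0100001011001111
After insert 'jay': sets bits 2 13 15 -> bits=0110001011001111
insert 'ant' would touch bits 4 12 13; currently bit4=0, bit12=1, bit13=1
Bits that are 0 among those (would change 0->1): 4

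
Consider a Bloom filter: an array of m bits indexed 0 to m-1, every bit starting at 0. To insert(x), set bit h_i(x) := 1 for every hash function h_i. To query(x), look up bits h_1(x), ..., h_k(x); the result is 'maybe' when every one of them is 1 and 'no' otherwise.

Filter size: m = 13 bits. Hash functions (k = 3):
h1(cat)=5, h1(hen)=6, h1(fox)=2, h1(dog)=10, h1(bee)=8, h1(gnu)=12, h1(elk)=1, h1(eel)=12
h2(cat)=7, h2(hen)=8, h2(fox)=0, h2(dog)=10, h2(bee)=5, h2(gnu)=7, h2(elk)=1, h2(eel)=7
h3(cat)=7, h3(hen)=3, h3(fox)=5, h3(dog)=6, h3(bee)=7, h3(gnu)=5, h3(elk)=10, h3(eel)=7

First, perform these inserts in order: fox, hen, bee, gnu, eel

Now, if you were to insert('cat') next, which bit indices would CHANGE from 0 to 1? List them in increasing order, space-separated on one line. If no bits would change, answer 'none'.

Start: bits=0000000000000
After insert 'fox': sets bits 0 2 5 -> bits=1010010000000
After insert 'hen': sets bits 3 6 8 -> bits=1011011010000
After insert 'bee': sets bits 5 7 8 -> bits=1011011110000
After insert 'gnu': sets bits 5 7 12 -> bits=1011011110001
After insert 'eel': sets bits 7 12 -> bits=1011011110001
insert 'cat' would touch bits 5 7; currently bit5=1, bit7=1
Bits that are 0 among those (would change 0->1): none

Answer: none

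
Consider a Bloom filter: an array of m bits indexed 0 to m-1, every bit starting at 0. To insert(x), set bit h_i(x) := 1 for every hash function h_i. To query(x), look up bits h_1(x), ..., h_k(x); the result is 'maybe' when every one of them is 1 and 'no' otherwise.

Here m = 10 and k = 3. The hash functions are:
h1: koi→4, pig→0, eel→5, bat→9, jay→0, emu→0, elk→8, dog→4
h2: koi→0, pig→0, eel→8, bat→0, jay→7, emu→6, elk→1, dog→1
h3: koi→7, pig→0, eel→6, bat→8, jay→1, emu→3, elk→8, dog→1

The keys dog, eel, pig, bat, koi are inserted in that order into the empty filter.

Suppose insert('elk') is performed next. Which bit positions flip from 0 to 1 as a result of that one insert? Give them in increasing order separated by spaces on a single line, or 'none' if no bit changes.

Start: bits=0000000000
After insert 'dog': sets bits 1 4 -> bits=0100100000
After insert 'eel': sets bits 5 6 8 -> bits=0100111010
After insert 'pig': sets bits 0 -> bits=1100111010
After insert 'bat': sets bits 0 8 9 -> bits=1100111011
After insert 'koi': sets bits 0 4 7 -> bits=1100111111
insert 'elk' would touch bits 1 8; currently bit1=1, bit8=1
Bits that are 0 among those (would change 0->1): none

Answer: none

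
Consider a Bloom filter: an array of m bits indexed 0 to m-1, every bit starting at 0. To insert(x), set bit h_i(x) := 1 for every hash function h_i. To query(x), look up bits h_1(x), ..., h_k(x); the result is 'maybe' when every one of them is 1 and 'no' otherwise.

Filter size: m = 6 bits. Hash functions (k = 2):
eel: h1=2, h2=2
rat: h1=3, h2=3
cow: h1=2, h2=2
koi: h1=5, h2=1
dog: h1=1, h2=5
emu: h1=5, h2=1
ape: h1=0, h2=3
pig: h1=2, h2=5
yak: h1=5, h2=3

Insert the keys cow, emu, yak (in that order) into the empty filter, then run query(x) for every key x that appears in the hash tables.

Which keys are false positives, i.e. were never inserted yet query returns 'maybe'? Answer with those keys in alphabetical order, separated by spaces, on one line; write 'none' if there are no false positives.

Answer: dog eel koi pig rat

Derivation:
Start: bits=000000
After insert 'cow': sets bits 2 -> bits=001000
After insert 'emu': sets bits 1 5 -> bits=011001
After insert 'yak': sets bits 3 5 -> bits=011101
Not inserted: ape dog eel koi pig rat — query each against bits=011101:
query ape: checks bit0=0, bit3=1 (has a 0) -> no => not a false positive
query dog: checks bit1=1, bit5=1 (all 1) -> maybe => FALSE POSITIVE
query eel: checks bit2=1 (all 1) -> maybe => FALSE POSITIVE
query koi: checks bit1=1, bit5=1 (all 1) -> maybe => FALSE POSITIVE
query pig: checks bit2=1, bit5=1 (all 1) -> maybe => FALSE POSITIVE
query rat: checks bit3=1 (all 1) -> maybe => FALSE POSITIVE
False positives (alphabetical): dog eel koi pig rat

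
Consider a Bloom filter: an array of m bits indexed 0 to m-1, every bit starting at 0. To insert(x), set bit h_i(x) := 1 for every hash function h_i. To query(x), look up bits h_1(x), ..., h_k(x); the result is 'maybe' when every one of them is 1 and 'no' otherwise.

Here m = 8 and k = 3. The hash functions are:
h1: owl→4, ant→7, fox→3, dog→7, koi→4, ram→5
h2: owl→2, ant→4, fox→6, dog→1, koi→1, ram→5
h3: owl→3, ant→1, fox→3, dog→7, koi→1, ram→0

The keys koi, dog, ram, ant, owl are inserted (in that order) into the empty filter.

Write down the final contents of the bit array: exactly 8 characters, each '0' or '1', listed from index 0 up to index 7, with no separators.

Start: bits=00000000
After insert 'koi': sets bits 1 4 -> bits=01001000
After insert 'dog': sets bits 1 7 -> bits=01001001
After insert 'ram': sets bits 0 5 -> bits=11001101
After insert 'ant': sets bits 1 4 7 -> bits=11001101
After insert 'owl': sets bits 2 3 4 -> bits=11111101

Answer: 11111101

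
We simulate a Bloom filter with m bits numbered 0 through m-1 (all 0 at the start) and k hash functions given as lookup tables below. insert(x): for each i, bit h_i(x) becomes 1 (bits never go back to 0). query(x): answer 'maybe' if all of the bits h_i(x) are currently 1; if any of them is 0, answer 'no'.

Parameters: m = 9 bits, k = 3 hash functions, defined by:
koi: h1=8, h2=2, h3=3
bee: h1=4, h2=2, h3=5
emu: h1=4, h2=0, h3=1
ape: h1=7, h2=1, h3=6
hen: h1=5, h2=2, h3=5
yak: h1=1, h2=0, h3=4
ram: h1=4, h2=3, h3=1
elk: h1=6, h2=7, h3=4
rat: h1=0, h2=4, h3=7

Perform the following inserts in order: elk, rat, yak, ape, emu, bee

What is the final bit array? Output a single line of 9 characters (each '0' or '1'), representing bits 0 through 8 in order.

Start: bits=000000000
After insert 'elk': sets bits 4 6 7 -> bits=000010110
After insert 'rat': sets bits 0 4 7 -> bits=100010110
After insert 'yak': sets bits 0 1 4 -> bits=110010110
After insert 'ape': sets bits 1 6 7 -> bits=110010110
After insert 'emu': sets bits 0 1 4 -> bits=110010110
After insert 'bee': sets bits 2 4 5 -> bits=111011110

Answer: 111011110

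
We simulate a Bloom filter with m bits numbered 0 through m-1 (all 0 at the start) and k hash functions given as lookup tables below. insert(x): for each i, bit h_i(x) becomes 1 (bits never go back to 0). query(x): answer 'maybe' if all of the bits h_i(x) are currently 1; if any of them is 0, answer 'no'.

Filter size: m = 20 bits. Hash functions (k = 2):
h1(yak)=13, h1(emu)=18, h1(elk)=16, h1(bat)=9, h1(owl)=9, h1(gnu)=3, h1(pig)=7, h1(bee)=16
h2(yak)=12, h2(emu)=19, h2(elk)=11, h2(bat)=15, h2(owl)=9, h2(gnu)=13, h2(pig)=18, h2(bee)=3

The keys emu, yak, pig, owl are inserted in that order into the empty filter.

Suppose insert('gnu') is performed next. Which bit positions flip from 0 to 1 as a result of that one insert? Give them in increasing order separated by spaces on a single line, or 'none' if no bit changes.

Start: bits=00000000000000000000
After insert 'emu': sets bits 18 19 -> bits=00000000000000000011
After insert 'yak': sets bits 12 13 -> bits=00000000000011000011
After insert 'pig': sets bits 7 18 -> bits=00000001000011000011
After insert 'owl': sets bits 9 -> bits=00000001010011000011
insert 'gnu' would touch bits 3 13; currently bit3=0, bit13=1
Bits that are 0 among those (would change 0->1): 3

Answer: 3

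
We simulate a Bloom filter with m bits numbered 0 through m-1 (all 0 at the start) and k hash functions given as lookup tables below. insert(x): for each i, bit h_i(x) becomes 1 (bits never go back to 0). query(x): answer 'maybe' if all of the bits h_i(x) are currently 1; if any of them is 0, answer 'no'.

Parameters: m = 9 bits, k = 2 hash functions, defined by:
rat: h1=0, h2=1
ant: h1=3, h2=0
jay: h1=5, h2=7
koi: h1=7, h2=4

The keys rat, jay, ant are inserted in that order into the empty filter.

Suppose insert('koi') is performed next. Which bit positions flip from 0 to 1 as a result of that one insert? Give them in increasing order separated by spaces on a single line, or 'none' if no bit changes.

Answer: 4

Derivation:
Start: bits=000000000
After insert 'rat': sets bits 0 1 -> bits=110000000
After insert 'jay': sets bits 5 7 -> bits=110001010
After insert 'ant': sets bits 0 3 -> bits=110101010
insert 'koi' would touch bits 4 7; currently bit4=0, bit7=1
Bits that are 0 among those (would change 0->1): 4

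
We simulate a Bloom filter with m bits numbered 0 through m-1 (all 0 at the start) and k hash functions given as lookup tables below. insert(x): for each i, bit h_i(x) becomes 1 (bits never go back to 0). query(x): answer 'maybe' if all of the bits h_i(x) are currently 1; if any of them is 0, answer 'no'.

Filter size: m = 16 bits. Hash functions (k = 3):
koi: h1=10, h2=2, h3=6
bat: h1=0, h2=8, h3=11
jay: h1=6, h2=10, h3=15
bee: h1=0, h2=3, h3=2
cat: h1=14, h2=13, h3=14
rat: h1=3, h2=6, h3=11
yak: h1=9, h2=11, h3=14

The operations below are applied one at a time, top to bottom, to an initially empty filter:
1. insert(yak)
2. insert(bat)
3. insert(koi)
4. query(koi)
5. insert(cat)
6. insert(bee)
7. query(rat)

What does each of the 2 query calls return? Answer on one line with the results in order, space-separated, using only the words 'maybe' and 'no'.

Start: bits=0000000000000000
Op 1: insert yak -> sets bits 9 11 14 -> bits=0000000001010010
Op 2: insert bat -> sets bits 0 8 11 -> bits=1000000011010010
Op 3: insert koi -> sets bits 2 6 10 -> bits=1010001011110010
Op 4: query koi -> checks bit2=1, bit6=1, bit10=1 (all 1) -> maybe
Op 5: insert cat -> sets bits 13 14 -> bits=1010001011110110
Op 6: insert bee -> sets bits 0 2 3 -> bits=1011001011110110
Op 7: query rat -> checks bit3=1, bit6=1, bit11=1 (all 1) -> maybe
Query results in order: maybe maybe

Answer: maybe maybe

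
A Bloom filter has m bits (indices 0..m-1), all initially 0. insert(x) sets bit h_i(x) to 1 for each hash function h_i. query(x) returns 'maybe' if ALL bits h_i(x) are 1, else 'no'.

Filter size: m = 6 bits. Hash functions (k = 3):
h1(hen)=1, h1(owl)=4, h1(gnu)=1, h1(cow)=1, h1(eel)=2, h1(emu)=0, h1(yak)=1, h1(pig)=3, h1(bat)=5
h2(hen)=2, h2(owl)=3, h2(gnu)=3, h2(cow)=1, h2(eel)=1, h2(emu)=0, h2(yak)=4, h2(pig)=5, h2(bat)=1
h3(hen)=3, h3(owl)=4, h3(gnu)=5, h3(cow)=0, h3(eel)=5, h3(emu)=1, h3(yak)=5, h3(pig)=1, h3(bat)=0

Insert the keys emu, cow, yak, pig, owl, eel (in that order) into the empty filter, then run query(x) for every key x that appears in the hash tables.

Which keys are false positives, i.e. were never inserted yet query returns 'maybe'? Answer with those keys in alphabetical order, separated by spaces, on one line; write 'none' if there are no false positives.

Start: bits=000000
After insert 'emu': sets bits 0 1 -> bits=110000
After insert 'cow': sets bits 0 1 -> bits=110000
After insert 'yak': sets bits 1 4 5 -> bits=110011
After insert 'pig': sets bits 1 3 5 -> bits=110111
After insert 'owl': sets bits 3 4 -> bits=110111
After insert 'eel': sets bits 1 2 5 -> bits=111111
Not inserted: bat gnu hen — query each against bits=111111:
query bat: checks bit0=1, bit1=1, bit5=1 (all 1) -> maybe => FALSE POSITIVE
query gnu: checks bit1=1, bit3=1, bit5=1 (all 1) -> maybe => FALSE POSITIVE
query hen: checks bit1=1, bit2=1, bit3=1 (all 1) -> maybe => FALSE POSITIVE
False positives (alphabetical): bat gnu hen

Answer: bat gnu hen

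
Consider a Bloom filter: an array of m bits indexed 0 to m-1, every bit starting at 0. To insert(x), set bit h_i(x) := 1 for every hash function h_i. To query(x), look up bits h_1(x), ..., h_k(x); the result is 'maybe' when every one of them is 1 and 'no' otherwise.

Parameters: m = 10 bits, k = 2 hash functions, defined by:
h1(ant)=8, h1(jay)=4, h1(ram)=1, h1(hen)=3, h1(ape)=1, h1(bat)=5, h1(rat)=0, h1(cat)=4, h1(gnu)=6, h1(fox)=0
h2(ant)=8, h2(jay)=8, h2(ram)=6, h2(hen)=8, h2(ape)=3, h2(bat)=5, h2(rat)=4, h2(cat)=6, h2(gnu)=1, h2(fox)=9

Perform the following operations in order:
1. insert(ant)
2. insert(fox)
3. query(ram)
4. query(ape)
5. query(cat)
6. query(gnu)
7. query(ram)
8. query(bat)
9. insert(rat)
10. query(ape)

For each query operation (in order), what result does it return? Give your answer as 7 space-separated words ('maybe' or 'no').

Start: bits=0000000000
Op 1: insert ant -> sets bits 8 -> bits=0000000010
Op 2: insert fox -> sets bits 0 9 -> bits=1000000011
Op 3: query ram -> checks bit1=0, bit6=0 (has a 0) -> no
Op 4: query ape -> checks bit1=0, bit3=0 (has a 0) -> no
Op 5: query cat -> checks bit4=0, bit6=0 (has a 0) -> no
Op 6: query gnu -> checks bit1=0, bit6=0 (has a 0) -> no
Op 7: query ram -> checks bit1=0, bit6=0 (has a 0) -> no
Op 8: query bat -> checks bit5=0 (has a 0) -> no
Op 9: insert rat -> sets bits 0 4 -> bits=1000100011
Op 10: query ape -> checks bit1=0, bit3=0 (has a 0) -> no
Query results in order: no no no no no no no

Answer: no no no no no no no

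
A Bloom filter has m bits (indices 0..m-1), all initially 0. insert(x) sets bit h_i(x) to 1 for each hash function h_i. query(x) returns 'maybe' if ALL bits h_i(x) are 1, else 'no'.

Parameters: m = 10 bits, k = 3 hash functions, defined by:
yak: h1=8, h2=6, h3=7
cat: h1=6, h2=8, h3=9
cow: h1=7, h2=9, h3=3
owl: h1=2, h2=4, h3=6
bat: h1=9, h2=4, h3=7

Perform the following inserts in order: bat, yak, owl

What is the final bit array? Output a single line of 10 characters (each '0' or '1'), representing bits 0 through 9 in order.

Answer: 0010101111

Derivation:
Start: bits=0000000000
After insert 'bat': sets bits 4 7 9 -> bits=0000100101
After insert 'yak': sets bits 6 7 8 -> bits=0000101111
After insert 'owl': sets bits 2 4 6 -> bits=0010101111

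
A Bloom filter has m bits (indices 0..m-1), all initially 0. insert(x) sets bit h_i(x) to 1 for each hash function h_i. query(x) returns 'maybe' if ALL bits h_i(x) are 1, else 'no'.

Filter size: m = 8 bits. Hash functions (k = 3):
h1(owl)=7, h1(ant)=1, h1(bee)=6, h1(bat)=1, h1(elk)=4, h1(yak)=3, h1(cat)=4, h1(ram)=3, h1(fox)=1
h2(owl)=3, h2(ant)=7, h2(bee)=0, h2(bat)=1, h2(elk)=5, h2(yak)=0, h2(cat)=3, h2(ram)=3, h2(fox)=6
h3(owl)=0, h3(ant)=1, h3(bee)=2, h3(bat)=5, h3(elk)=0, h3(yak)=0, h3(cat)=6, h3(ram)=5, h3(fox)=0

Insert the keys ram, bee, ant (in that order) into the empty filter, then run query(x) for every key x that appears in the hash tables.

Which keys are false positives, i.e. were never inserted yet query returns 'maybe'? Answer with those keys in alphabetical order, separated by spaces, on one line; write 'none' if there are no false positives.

Start: bits=00000000
After insert 'ram': sets bits 3 5 -> bits=00010100
After insert 'bee': sets bits 0 2 6 -> bits=10110110
After insert 'ant': sets bits 1 7 -> bits=11110111
Not inserted: bat cat elk fox owl yak — query each against bits=11110111:
query bat: checks bit1=1, bit5=1 (all 1) -> maybe => FALSE POSITIVE
query cat: checks bit3=1, bit4=0, bit6=1 (has a 0) -> no => not a false positive
query elk: checks bit0=1, bit4=0, bit5=1 (has a 0) -> no => not a false positive
query fox: checks bit0=1, bit1=1, bit6=1 (all 1) -> maybe => FALSE POSITIVE
query owl: checks bit0=1, bit3=1, bit7=1 (all 1) -> maybe => FALSE POSITIVE
query yak: checks bit0=1, bit3=1 (all 1) -> maybe => FALSE POSITIVE
False positives (alphabetical): bat fox owl yak

Answer: bat fox owl yak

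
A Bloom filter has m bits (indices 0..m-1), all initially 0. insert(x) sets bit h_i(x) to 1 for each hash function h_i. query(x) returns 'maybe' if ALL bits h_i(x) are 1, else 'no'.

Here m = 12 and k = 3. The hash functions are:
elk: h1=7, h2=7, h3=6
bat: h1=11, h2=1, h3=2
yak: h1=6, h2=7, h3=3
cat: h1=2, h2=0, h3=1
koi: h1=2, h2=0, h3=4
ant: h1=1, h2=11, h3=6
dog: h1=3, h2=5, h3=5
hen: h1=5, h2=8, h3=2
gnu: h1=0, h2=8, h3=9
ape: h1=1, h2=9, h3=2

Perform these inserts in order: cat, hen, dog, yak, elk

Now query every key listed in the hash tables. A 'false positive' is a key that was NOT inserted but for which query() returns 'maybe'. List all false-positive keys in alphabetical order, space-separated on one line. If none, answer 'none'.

Answer: none

Derivation:
Start: bits=000000000000
After insert 'cat': sets bits 0 1 2 -> bits=111000000000
After insert 'hen': sets bits 2 5 8 -> bits=111001001000
After insert 'dog': sets bits 3 5 -> bits=111101001000
After insert 'yak': sets bits 3 6 7 -> bits=111101111000
After insert 'elk': sets bits 6 7 -> bits=111101111000
Not inserted: ant ape bat gnu koi — query each against bits=111101111000:
query ant: checks bit1=1, bit6=1, bit11=0 (has a 0) -> no => not a false positive
query ape: checks bit1=1, bit2=1, bit9=0 (has a 0) -> no => not a false positive
query bat: checks bit1=1, bit2=1, bit11=0 (has a 0) -> no => not a false positive
query gnu: checks bit0=1, bit8=1, bit9=0 (has a 0) -> no => not a false positive
query koi: checks bit0=1, bit2=1, bit4=0 (has a 0) -> no => not a false positive
False positives (alphabetical): none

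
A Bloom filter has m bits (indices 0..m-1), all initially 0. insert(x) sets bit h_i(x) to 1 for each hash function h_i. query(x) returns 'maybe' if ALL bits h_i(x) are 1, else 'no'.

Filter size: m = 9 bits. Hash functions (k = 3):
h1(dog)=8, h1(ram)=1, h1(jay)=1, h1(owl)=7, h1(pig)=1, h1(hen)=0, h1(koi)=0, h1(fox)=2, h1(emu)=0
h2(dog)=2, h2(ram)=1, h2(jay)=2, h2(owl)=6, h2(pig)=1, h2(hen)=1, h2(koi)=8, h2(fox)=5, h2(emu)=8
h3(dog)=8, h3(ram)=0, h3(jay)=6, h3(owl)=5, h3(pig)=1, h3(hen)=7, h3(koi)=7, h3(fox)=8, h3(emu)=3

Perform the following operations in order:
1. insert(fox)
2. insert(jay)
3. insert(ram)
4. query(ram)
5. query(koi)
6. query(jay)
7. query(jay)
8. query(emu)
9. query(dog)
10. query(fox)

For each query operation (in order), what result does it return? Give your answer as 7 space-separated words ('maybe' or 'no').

Answer: maybe no maybe maybe no maybe maybe

Derivation:
Start: bits=000000000
Op 1: insert fox -> sets bits 2 5 8 -> bits=001001001
Op 2: insert jay -> sets bits 1 2 6 -> bits=011001101
Op 3: insert ram -> sets bits 0 1 -> bits=111001101
Op 4: query ram -> checks bit0=1, bit1=1 (all 1) -> maybe
Op 5: query koi -> checks bit0=1, bit7=0, bit8=1 (has a 0) -> no
Op 6: query jay -> checks bit1=1, bit2=1, bit6=1 (all 1) -> maybe
Op 7: query jay -> checks bit1=1, bit2=1, bit6=1 (all 1) -> maybe
Op 8: query emu -> checks bit0=1, bit3=0, bit8=1 (has a 0) -> no
Op 9: query dog -> checks bit2=1, bit8=1 (all 1) -> maybe
Op 10: query fox -> checks bit2=1, bit5=1, bit8=1 (all 1) -> maybe
Query results in order: maybe no maybe maybe no maybe maybe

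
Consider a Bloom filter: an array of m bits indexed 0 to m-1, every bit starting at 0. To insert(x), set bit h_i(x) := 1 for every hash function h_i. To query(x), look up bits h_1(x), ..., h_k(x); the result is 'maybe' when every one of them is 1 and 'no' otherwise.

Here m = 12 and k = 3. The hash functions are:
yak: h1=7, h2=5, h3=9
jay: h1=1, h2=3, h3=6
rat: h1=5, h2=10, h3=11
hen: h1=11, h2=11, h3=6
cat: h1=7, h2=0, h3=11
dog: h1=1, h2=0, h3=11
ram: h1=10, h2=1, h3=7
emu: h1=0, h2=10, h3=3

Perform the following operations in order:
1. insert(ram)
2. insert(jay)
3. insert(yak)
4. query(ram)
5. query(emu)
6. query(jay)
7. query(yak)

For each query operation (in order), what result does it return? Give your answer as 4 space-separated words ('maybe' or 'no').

Answer: maybe no maybe maybe

Derivation:
Start: bits=000000000000
Op 1: insert ram -> sets bits 1 7 10 -> bits=010000010010
Op 2: insert jay -> sets bits 1 3 6 -> bits=010100110010
Op 3: insert yak -> sets bits 5 7 9 -> bits=010101110110
Op 4: query ram -> checks bit1=1, bit7=1, bit10=1 (all 1) -> maybe
Op 5: query emu -> checks bit0=0, bit3=1, bit10=1 (has a 0) -> no
Op 6: query jay -> checks bit1=1, bit3=1, bit6=1 (all 1) -> maybe
Op 7: query yak -> checks bit5=1, bit7=1, bit9=1 (all 1) -> maybe
Query results in order: maybe no maybe maybe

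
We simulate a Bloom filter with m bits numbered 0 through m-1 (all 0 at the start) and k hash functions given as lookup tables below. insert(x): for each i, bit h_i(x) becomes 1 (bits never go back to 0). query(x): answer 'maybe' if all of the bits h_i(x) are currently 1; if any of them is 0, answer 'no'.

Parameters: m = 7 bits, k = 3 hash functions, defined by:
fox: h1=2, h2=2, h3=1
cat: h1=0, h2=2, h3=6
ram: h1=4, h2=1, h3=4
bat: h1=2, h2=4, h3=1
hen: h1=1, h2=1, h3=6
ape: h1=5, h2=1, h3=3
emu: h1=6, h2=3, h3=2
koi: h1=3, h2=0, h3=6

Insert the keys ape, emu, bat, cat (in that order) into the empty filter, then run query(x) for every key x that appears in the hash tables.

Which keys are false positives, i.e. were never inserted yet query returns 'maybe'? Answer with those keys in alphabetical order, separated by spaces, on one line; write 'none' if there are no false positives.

Answer: fox hen koi ram

Derivation:
Start: bits=0000000
After insert 'ape': sets bits 1 3 5 -> bits=0101010
After insert 'emu': sets bits 2 3 6 -> bits=0111011
After insert 'bat': sets bits 1 2 4 -> bits=0111111
After insert 'cat': sets bits 0 2 6 -> bits=1111111
Not inserted: fox hen koi ram — query each against bits=1111111:
query fox: checks bit1=1, bit2=1 (all 1) -> maybe => FALSE POSITIVE
query hen: checks bit1=1, bit6=1 (all 1) -> maybe => FALSE POSITIVE
query koi: checks bit0=1, bit3=1, bit6=1 (all 1) -> maybe => FALSE POSITIVE
query ram: checks bit1=1, bit4=1 (all 1) -> maybe => FALSE POSITIVE
False positives (alphabetical): fox hen koi ram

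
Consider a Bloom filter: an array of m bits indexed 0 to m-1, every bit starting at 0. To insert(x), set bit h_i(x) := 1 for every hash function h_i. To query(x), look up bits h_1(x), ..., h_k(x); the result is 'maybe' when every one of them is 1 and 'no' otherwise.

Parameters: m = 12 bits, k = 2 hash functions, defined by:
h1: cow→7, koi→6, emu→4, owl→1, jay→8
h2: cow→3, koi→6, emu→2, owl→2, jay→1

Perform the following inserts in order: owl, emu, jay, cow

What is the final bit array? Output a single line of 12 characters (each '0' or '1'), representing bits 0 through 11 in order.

Start: bits=000000000000
After insert 'owl': sets bits 1 2 -> bits=011000000000
After insert 'emu': sets bits 2 4 -> bits=011010000000
After insert 'jay': sets bits 1 8 -> bits=011010001000
After insert 'cow': sets bits 3 7 -> bits=011110011000

Answer: 011110011000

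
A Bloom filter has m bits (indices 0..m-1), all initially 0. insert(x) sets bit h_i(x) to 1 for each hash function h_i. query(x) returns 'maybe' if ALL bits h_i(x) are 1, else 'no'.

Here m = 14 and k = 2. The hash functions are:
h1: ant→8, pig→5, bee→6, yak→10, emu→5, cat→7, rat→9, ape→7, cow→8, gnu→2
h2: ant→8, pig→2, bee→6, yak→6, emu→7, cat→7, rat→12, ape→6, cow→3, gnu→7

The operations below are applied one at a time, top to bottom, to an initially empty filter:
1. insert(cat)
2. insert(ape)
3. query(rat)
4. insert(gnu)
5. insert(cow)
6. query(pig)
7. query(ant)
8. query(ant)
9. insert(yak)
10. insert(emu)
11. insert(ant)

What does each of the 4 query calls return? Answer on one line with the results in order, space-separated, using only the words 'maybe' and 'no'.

Answer: no no maybe maybe

Derivation:
Start: bits=00000000000000
Op 1: insert cat -> sets bits 7 -> bits=00000001000000
Op 2: insert ape -> sets bits 6 7 -> bits=00000011000000
Op 3: query rat -> checks bit9=0, bit12=0 (has a 0) -> no
Op 4: insert gnu -> sets bits 2 7 -> bits=00100011000000
Op 5: insert cow -> sets bits 3 8 -> bits=00110011100000
Op 6: query pig -> checks bit2=1, bit5=0 (has a 0) -> no
Op 7: query ant -> checks bit8=1 (all 1) -> maybe
Op 8: query ant -> checks bit8=1 (all 1) -> maybe
Op 9: insert yak -> sets bits 6 10 -> bits=00110011101000
Op 10: insert emu -> sets bits 5 7 -> bits=00110111101000
Op 11: insert ant -> sets bits 8 -> bits=00110111101000
Query results in order: no no maybe maybe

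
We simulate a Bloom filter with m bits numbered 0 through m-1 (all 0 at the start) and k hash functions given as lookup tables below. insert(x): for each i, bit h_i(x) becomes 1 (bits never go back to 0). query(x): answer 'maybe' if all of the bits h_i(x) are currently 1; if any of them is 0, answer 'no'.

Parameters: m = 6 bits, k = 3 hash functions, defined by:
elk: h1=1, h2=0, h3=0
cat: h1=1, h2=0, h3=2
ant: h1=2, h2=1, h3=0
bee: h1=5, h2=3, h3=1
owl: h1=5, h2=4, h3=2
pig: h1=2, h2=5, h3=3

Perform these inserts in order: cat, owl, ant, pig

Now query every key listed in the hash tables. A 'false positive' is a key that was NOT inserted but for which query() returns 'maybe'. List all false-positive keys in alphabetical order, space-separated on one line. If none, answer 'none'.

Answer: bee elk

Derivation:
Start: bits=000000
After insert 'cat': sets bits 0 1 2 -> bits=111000
After insert 'owl': sets bits 2 4 5 -> bits=111011
After insert 'ant': sets bits 0 1 2 -> bits=111011
After insert 'pig': sets bits 2 3 5 -> bits=111111
Not inserted: bee elk — query each against bits=111111:
query bee: checks bit1=1, bit3=1, bit5=1 (all 1) -> maybe => FALSE POSITIVE
query elk: checks bit0=1, bit1=1 (all 1) -> maybe => FALSE POSITIVE
False positives (alphabetical): bee elk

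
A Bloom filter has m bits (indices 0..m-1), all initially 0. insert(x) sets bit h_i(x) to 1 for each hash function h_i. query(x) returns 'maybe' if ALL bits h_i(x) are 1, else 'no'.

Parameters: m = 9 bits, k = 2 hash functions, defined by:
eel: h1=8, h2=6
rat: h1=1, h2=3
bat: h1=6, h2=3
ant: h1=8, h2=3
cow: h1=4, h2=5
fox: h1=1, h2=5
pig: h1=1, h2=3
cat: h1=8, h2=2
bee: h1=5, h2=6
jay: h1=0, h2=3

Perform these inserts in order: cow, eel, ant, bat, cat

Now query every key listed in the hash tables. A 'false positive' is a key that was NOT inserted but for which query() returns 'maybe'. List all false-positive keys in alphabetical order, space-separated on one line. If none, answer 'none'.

Answer: bee

Derivation:
Start: bits=000000000
After insert 'cow': sets bits 4 5 -> bits=000011000
After insert 'eel': sets bits 6 8 -> bits=000011101
After insert 'ant': sets bits 3 8 -> bits=000111101
After insert 'bat': sets bits 3 6 -> bits=000111101
After insert 'cat': sets bits 2 8 -> bits=001111101
Not inserted: bee fox jay pig rat — query each against bits=001111101:
query bee: checks bit5=1, bit6=1 (all 1) -> maybe => FALSE POSITIVE
query fox: checks bit1=0, bit5=1 (has a 0) -> no => not a false positive
query jay: checks bit0=0, bit3=1 (has a 0) -> no => not a false positive
query pig: checks bit1=0, bit3=1 (has a 0) -> no => not a false positive
query rat: checks bit1=0, bit3=1 (has a 0) -> no => not a false positive
False positives (alphabetical): bee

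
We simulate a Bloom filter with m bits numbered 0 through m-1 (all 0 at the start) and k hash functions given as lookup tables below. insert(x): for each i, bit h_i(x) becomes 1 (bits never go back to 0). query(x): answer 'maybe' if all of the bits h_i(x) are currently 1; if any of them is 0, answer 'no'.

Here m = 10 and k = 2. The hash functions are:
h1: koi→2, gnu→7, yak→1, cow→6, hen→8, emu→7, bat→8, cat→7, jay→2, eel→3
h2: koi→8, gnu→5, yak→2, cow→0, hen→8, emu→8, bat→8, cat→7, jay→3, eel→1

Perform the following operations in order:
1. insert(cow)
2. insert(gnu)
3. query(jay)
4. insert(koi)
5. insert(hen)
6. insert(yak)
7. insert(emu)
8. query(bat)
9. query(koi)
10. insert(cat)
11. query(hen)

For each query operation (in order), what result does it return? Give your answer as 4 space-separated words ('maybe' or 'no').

Start: bits=0000000000
Op 1: insert cow -> sets bits 0 6 -> bits=1000001000
Op 2: insert gnu -> sets bits 5 7 -> bits=1000011100
Op 3: query jay -> checks bit2=0, bit3=0 (has a 0) -> no
Op 4: insert koi -> sets bits 2 8 -> bits=1010011110
Op 5: insert hen -> sets bits 8 -> bits=1010011110
Op 6: insert yak -> sets bits 1 2 -> bits=1110011110
Op 7: insert emu -> sets bits 7 8 -> bits=1110011110
Op 8: query bat -> checks bit8=1 (all 1) -> maybe
Op 9: query koi -> checks bit2=1, bit8=1 (all 1) -> maybe
Op 10: insert cat -> sets bits 7 -> bits=1110011110
Op 11: query hen -> checks bit8=1 (all 1) -> maybe
Query results in order: no maybe maybe maybe

Answer: no maybe maybe maybe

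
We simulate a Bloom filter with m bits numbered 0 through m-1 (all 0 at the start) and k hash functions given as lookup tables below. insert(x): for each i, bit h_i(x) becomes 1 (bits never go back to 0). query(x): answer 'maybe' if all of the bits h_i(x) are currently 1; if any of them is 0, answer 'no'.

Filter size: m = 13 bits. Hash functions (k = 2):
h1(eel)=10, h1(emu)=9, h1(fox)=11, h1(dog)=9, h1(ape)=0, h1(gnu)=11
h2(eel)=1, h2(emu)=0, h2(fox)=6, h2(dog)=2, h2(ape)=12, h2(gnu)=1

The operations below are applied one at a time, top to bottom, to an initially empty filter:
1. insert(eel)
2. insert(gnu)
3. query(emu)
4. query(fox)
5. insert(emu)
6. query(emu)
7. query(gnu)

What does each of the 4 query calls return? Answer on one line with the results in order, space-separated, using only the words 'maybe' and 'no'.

Start: bits=0000000000000
Op 1: insert eel -> sets bits 1 10 -> bits=0100000000100
Op 2: insert gnu -> sets bits 1 11 -> bits=0100000000110
Op 3: query emu -> checks bit0=0, bit9=0 (has a 0) -> no
Op 4: query fox -> checks bit6=0, bit11=1 (has a 0) -> no
Op 5: insert emu -> sets bits 0 9 -> bits=1100000001110
Op 6: query emu -> checks bit0=1, bit9=1 (all 1) -> maybe
Op 7: query gnu -> checks bit1=1, bit11=1 (all 1) -> maybe
Query results in order: no no maybe maybe

Answer: no no maybe maybe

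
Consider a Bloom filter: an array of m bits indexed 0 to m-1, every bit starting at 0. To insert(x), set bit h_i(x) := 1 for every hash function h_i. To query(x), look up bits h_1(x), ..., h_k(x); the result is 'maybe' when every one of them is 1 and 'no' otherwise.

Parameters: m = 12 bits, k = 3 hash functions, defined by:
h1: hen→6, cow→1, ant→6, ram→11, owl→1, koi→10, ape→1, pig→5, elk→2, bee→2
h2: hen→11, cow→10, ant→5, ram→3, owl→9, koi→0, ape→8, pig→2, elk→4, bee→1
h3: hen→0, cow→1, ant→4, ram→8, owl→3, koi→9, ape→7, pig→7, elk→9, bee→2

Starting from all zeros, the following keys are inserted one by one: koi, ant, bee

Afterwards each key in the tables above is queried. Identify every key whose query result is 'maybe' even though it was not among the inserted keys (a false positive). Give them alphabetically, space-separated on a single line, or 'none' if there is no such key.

Answer: cow elk

Derivation:
Start: bits=000000000000
After insert 'koi': sets bits 0 9 10 -> bits=100000000110
After insert 'ant': sets bits 4 5 6 -> bits=100011100110
After insert 'bee': sets bits 1 2 -> bits=111011100110
Not inserted: ape cow elk hen owl pig ram — query each against bits=111011100110:
query ape: checks bit1=1, bit7=0, bit8=0 (has a 0) -> no => not a false positive
query cow: checks bit1=1, bit10=1 (all 1) -> maybe => FALSE POSITIVE
query elk: checks bit2=1, bit4=1, bit9=1 (all 1) -> maybe => FALSE POSITIVE
query hen: checks bit0=1, bit6=1, bit11=0 (has a 0) -> no => not a false positive
query owl: checks bit1=1, bit3=0, bit9=1 (has a 0) -> no => not a false positive
query pig: checks bit2=1, bit5=1, bit7=0 (has a 0) -> no => not a false positive
query ram: checks bit3=0, bit8=0, bit11=0 (has a 0) -> no => not a false positive
False positives (alphabetical): cow elk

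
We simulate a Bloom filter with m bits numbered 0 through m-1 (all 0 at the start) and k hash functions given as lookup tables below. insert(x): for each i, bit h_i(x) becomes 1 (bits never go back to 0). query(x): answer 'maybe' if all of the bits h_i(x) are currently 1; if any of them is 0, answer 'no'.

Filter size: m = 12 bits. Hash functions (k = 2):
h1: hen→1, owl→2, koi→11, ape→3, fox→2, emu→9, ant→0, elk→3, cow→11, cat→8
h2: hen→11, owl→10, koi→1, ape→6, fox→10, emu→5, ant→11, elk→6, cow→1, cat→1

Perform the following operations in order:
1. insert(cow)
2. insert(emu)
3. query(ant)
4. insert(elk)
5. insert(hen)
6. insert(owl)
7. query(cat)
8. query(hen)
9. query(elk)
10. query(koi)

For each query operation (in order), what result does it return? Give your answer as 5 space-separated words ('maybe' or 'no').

Start: bits=000000000000
Op 1: insert cow -> sets bits 1 11 -> bits=010000000001
Op 2: insert emu -> sets bits 5 9 -> bits=010001000101
Op 3: query ant -> checks bit0=0, bit11=1 (has a 0) -> no
Op 4: insert elk -> sets bits 3 6 -> bits=010101100101
Op 5: insert hen -> sets bits 1 11 -> bits=010101100101
Op 6: insert owl -> sets bits 2 10 -> bits=011101100111
Op 7: query cat -> checks bit1=1, bit8=0 (has a 0) -> no
Op 8: query hen -> checks bit1=1, bit11=1 (all 1) -> maybe
Op 9: query elk -> checks bit3=1, bit6=1 (all 1) -> maybe
Op 10: query koi -> checks bit1=1, bit11=1 (all 1) -> maybe
Query results in order: no no maybe maybe maybe

Answer: no no maybe maybe maybe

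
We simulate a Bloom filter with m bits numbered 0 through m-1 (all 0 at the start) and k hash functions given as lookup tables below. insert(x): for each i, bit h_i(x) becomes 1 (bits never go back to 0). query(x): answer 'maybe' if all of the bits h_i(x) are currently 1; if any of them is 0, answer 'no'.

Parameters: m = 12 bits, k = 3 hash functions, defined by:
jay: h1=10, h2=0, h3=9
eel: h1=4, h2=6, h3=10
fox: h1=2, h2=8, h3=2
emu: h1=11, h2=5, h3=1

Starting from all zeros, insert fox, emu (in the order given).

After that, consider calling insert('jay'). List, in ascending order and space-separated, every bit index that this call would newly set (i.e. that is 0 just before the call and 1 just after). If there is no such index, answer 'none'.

Start: bits=000000000000
After insert 'fox': sets bits 2 8 -> bits=001000001000
After insert 'emu': sets bits 1 5 11 -> bits=011001001001
insert 'jay' would touch bits 0 9 10; currently bit0=0, bit9=0, bit10=0
Bits that are 0 among those (would change 0->1): 0 9 10

Answer: 0 9 10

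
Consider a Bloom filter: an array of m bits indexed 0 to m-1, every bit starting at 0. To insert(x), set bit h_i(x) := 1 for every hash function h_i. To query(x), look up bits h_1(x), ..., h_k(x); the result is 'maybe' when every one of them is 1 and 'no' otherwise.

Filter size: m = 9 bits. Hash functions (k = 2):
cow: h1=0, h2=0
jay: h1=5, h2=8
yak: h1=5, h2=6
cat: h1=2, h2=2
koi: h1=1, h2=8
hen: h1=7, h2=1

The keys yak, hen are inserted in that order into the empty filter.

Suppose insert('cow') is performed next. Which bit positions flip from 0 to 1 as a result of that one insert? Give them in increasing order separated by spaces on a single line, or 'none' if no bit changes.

Answer: 0

Derivation:
Start: bits=000000000
After insert 'yak': sets bits 5 6 -> bits=000001100
After insert 'hen': sets bits 1 7 -> bits=010001110
insert 'cow' would touch bits 0; currently bit0=0
Bits that are 0 among those (would change 0->1): 0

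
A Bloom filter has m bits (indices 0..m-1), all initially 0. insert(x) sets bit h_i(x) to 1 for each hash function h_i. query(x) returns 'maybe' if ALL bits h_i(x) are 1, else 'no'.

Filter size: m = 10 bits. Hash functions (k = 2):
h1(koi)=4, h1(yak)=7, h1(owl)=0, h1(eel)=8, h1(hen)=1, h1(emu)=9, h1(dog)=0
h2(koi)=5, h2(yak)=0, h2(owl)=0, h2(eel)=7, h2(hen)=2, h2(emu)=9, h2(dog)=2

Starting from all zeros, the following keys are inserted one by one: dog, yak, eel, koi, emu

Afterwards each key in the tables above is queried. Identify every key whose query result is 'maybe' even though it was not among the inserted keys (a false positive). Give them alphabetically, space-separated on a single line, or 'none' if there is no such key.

Answer: owl

Derivation:
Start: bits=0000000000
After insert 'dog': sets bits 0 2 -> bits=1010000000
After insert 'yak': sets bits 0 7 -> bits=1010000100
After insert 'eel': sets bits 7 8 -> bits=1010000110
After insert 'koi': sets bits 4 5 -> bits=1010110110
After insert 'emu': sets bits 9 -> bits=1010110111
Not inserted: hen owl — query each against bits=1010110111:
query hen: checks bit1=0, bit2=1 (has a 0) -> no => not a false positive
query owl: checks bit0=1 (all 1) -> maybe => FALSE POSITIVE
False positives (alphabetical): owl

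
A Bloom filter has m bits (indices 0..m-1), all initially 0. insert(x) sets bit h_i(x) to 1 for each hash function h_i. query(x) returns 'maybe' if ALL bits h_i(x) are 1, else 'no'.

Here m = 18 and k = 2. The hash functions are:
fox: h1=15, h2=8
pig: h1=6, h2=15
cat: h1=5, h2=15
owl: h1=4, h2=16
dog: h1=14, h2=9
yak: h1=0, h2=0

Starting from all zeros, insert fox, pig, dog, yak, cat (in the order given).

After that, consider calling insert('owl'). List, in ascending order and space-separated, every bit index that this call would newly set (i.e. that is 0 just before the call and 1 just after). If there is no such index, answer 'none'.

Answer: 4 16

Derivation:
Start: bits=000000000000000000
After insert 'fox': sets bits 8 15 -> bits=000000001000000100
After insert 'pig': sets bits 6 15 -> bits=000000101000000100
After insert 'dog': sets bits 9 14 -> bits=000000101100001100
After insert 'yak': sets bits 0 -> bits=100000101100001100
After insert 'cat': sets bits 5 15 -> bits=100001101100001100
insert 'owl' would touch bits 4 16; currently bit4=0, bit16=0
Bits that are 0 among those (would change 0->1): 4 16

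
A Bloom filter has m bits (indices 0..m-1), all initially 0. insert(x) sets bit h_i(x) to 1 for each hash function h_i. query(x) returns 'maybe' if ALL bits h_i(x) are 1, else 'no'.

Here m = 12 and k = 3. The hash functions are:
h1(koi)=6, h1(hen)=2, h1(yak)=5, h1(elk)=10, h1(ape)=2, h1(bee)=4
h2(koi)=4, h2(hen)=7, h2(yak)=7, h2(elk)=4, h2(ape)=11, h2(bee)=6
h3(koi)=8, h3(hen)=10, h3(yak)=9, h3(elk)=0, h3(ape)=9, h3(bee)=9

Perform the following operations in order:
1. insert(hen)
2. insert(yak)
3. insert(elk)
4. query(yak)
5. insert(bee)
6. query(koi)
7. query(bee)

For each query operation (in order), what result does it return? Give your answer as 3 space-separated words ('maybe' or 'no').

Start: bits=000000000000
Op 1: insert hen -> sets bits 2 7 10 -> bits=001000010010
Op 2: insert yak -> sets bits 5 7 9 -> bits=001001010110
Op 3: insert elk -> sets bits 0 4 10 -> bits=101011010110
Op 4: query yak -> checks bit5=1, bit7=1, bit9=1 (all 1) -> maybe
Op 5: insert bee -> sets bits 4 6 9 -> bits=101011110110
Op 6: query koi -> checks bit4=1, bit6=1, bit8=0 (has a 0) -> no
Op 7: query bee -> checks bit4=1, bit6=1, bit9=1 (all 1) -> maybe
Query results in order: maybe no maybe

Answer: maybe no maybe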